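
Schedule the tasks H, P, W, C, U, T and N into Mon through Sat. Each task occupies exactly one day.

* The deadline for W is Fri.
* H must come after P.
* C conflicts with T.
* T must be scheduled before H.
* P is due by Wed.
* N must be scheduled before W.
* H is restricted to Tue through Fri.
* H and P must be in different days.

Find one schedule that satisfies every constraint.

W -> Tue, U -> Mon, T -> Mon, H -> Tue, P -> Mon, C -> Tue, N -> Mon

Checking: P(Mon) before H(Tue); N(Mon) before W(Tue); T(Mon) before H(Tue); H(Tue) != P(Mon); C(Tue) != T(Mon); P=Mon in [Mon,Wed]; W=Tue in [Mon,Fri]; H=Tue in [Tue,Fri].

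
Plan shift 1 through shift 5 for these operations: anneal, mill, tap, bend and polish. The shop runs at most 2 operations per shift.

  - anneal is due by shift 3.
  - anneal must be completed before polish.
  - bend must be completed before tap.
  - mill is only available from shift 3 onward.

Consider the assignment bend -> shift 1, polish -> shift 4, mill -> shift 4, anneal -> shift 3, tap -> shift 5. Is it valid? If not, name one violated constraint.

anneal must be completed before polish — holds.
The shop runs at most 2 operations per shift — holds.
mill is only available from shift 3 onward — holds.
bend must be completed before tap — holds.
anneal is due by shift 3 — holds.

Yes, all constraints hold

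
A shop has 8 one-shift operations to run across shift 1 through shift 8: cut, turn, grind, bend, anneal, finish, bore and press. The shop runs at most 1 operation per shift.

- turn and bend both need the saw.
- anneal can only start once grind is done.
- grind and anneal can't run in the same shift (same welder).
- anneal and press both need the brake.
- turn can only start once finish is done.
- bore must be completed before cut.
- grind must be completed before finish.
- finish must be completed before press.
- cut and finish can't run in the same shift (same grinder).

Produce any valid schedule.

turn=shift 5; bend=shift 8; cut=shift 4; grind=shift 1; anneal=shift 6; finish=shift 2; bore=shift 3; press=shift 7

Checking: bore(shift 3) before cut(shift 4); finish(shift 2) before press(shift 7); finish(shift 2) before turn(shift 5); grind(shift 1) before finish(shift 2); grind(shift 1) before anneal(shift 6); grind(shift 1) != anneal(shift 6); cut(shift 4) != finish(shift 2); anneal(shift 6) != press(shift 7); turn(shift 5) != bend(shift 8); max 1 per shift (cap 1).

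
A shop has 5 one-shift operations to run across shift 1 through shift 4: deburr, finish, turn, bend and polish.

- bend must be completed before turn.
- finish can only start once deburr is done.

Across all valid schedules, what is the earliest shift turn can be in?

shift 2

Precedence pushes turn to at least shift 2.
turn at shift 2 is achievable: bend -> shift 1, polish -> shift 1, turn -> shift 2, finish -> shift 2, deburr -> shift 1.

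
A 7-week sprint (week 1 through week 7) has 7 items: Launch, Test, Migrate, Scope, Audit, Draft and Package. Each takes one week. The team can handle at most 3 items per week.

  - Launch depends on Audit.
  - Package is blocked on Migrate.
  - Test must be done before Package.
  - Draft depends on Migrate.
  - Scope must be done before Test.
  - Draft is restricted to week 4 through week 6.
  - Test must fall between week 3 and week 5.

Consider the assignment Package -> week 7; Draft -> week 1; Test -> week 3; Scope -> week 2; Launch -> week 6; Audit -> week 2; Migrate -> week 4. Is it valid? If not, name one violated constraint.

No — it violates: Draft depends on Migrate

Test must be done before Package — holds.
Package is blocked on Migrate — holds.
Scope must be done before Test — holds.
Draft depends on Migrate — violated.
Draft is restricted to week 4 through week 6 — violated.
The team can handle at most 3 items per week — holds.
Test must fall between week 3 and week 5 — holds.
Launch depends on Audit — holds.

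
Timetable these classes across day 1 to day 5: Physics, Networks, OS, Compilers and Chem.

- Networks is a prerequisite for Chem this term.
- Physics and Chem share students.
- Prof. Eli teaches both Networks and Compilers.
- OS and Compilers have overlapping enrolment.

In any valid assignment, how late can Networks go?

Downstream work caps Networks at day 4.
Networks at day 4 is achievable: Chem in day 5, Networks in day 4, OS in day 1, Compilers in day 2, Physics in day 1.

day 4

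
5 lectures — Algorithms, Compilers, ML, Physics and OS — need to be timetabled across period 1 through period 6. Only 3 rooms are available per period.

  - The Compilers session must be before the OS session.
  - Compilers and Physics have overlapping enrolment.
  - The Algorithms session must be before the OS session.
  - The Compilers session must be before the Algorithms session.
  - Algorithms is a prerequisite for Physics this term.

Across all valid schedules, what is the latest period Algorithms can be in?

Precedence pushes Algorithms to at least period 2; downstream work caps Algorithms at period 5.
Algorithms at period 5 is achievable: Physics in period 6, ML in period 1, Compilers in period 1, Algorithms in period 5, OS in period 6.

period 5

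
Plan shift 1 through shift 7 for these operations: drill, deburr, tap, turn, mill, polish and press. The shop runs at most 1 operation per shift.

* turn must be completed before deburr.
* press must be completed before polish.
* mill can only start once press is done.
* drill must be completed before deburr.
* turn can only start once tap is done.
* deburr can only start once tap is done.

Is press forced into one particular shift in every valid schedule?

No

press can be shift 1 (e.g. drill -> shift 4, tap -> shift 2, turn -> shift 3, press -> shift 1, polish -> shift 7, mill -> shift 6, deburr -> shift 5) or shift 2 (e.g. tap=shift 1; mill=shift 6; deburr=shift 5; drill=shift 4; press=shift 2; turn=shift 3; polish=shift 7).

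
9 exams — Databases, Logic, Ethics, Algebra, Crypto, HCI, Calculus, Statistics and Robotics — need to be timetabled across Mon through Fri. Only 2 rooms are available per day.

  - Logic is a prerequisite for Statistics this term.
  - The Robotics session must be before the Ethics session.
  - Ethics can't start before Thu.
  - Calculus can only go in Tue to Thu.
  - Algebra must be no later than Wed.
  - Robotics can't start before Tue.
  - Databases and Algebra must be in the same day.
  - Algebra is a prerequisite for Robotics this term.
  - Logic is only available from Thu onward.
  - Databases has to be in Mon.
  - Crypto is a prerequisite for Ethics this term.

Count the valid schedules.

42

Splitting on Ethics: it can be Thu (12), Fri (30). Listing each branch's schedules as (Databases, Logic, Algebra, Crypto, HCI, Calculus, Statistics, Robotics):
Ethics=Thu: (Mon,Thu,Mon,Tue,Tue,Wed,Fri,Wed) (Mon,Thu,Mon,Tue,Wed,Tue,Fri,Wed) (Mon,Thu,Mon,Tue,Wed,Wed,Fri,Tue) (Mon,Thu,Mon,Tue,Fri,Tue,Fri,Wed) (Mon,Thu,Mon,Tue,Fri,Wed,Fri,Tue) (Mon,Thu,Mon,Tue,Fri,Wed,Fri,Wed) (Mon,Thu,Mon,Wed,Tue,Tue,Fri,Wed) (Mon,Thu,Mon,Wed,Tue,Wed,Fri,Tue) (Mon,Thu,Mon,Wed,Wed,Tue,Fri,Tue) (Mon,Thu,Mon,Wed,Fri,Tue,Fri,Tue) (Mon,Thu,Mon,Wed,Fri,Tue,Fri,Wed) (Mon,Thu,Mon,Wed,Fri,Wed,Fri,Tue) — 12.
Ethics=Fri: (Mon,Thu,Mon,Tue,Tue,Wed,Fri,Wed) (Mon,Thu,Mon,Tue,Tue,Wed,Fri,Thu) (Mon,Thu,Mon,Tue,Tue,Thu,Fri,Wed) (Mon,Thu,Mon,Tue,Wed,Tue,Fri,Wed) (Mon,Thu,Mon,Tue,Wed,Tue,Fri,Thu) (Mon,Thu,Mon,Tue,Wed,Wed,Fri,Tue) (Mon,Thu,Mon,Tue,Wed,Wed,Fri,Thu) (Mon,Thu,Mon,Tue,Wed,Thu,Fri,Tue) (Mon,Thu,Mon,Tue,Wed,Thu,Fri,Wed) (Mon,Thu,Mon,Tue,Thu,Tue,Fri,Wed) (Mon,Thu,Mon,Tue,Thu,Wed,Fri,Tue) (Mon,Thu,Mon,Tue,Thu,Wed,Fri,Wed) (Mon,Thu,Mon,Wed,Tue,Tue,Fri,Wed) (Mon,Thu,Mon,Wed,Tue,Tue,Fri,Thu) (Mon,Thu,Mon,Wed,Tue,Wed,Fri,Tue) (Mon,Thu,Mon,Wed,Tue,Wed,Fri,Thu) (Mon,Thu,Mon,Wed,Tue,Thu,Fri,Tue) (Mon,Thu,Mon,Wed,Tue,Thu,Fri,Wed) (Mon,Thu,Mon,Wed,Wed,Tue,Fri,Tue) (Mon,Thu,Mon,Wed,Wed,Tue,Fri,Thu) (Mon,Thu,Mon,Wed,Wed,Thu,Fri,Tue) (Mon,Thu,Mon,Wed,Thu,Tue,Fri,Tue) (Mon,Thu,Mon,Wed,Thu,Tue,Fri,Wed) (Mon,Thu,Mon,Wed,Thu,Wed,Fri,Tue) (Mon,Thu,Mon,Thu,Tue,Tue,Fri,Wed) (Mon,Thu,Mon,Thu,Tue,Wed,Fri,Tue) (Mon,Thu,Mon,Thu,Tue,Wed,Fri,Wed) (Mon,Thu,Mon,Thu,Wed,Tue,Fri,Tue) (Mon,Thu,Mon,Thu,Wed,Tue,Fri,Wed) (Mon,Thu,Mon,Thu,Wed,Wed,Fri,Tue) — 30.
Summing: 12 + 30 = 42.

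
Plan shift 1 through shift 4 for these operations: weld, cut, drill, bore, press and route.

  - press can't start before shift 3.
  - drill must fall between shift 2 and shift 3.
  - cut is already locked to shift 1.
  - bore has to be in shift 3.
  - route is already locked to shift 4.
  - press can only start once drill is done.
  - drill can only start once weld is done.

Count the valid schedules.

Enumerating: cut in shift 1, drill in shift 2, bore in shift 3, press in shift 3, weld in shift 1, route in shift 4 | cut in shift 1; press in shift 4; route in shift 4; drill in shift 2; bore in shift 3; weld in shift 1 | weld in shift 1, route in shift 4, drill in shift 3, cut in shift 1, bore in shift 3, press in shift 4 | route=shift 4, cut=shift 1, drill=shift 3, weld=shift 2, bore=shift 3, press=shift 4.

4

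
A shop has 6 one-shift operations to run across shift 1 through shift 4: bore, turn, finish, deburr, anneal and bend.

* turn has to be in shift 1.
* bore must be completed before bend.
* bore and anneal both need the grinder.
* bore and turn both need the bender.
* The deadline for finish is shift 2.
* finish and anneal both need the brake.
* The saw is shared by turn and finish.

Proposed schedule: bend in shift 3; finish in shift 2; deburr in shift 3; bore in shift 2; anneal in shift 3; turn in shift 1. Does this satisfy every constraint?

Valid

The deadline for finish is shift 2 — holds.
bore must be completed before bend — holds.
bore and turn both need the bender — holds.
turn has to be in shift 1 — holds.
finish and anneal both need the brake — holds.
The saw is shared by turn and finish — holds.
bore and anneal both need the grinder — holds.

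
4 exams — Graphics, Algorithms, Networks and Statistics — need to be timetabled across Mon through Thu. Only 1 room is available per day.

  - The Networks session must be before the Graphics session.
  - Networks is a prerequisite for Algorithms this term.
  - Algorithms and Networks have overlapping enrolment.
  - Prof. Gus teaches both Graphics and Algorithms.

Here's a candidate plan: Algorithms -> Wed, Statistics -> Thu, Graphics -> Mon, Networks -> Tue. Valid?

The Networks session must be before the Graphics session — violated.
Algorithms and Networks have overlapping enrolment — holds.
Only 1 room is available per day — holds.
Networks is a prerequisite for Algorithms this term — holds.
Prof. Gus teaches both Graphics and Algorithms — holds.

No. The Networks session must be before the Graphics session is not satisfied.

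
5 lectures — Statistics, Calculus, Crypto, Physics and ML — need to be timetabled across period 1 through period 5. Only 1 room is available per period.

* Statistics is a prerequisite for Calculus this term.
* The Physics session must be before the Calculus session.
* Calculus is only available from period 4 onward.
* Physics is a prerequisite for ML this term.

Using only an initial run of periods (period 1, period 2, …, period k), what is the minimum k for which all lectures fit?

5 periods

The precedence chain requires at least 2 distinct periods.
With at most 1 per period and 5 lectures, at least 5 periods are needed.
Calculus can't be placed before period 4, so the schedule must run through at least period 4.
5 works (last occupied period: period 5): for example Statistics=period 2; ML=period 3; Calculus=period 4; Physics=period 1; Crypto=period 5.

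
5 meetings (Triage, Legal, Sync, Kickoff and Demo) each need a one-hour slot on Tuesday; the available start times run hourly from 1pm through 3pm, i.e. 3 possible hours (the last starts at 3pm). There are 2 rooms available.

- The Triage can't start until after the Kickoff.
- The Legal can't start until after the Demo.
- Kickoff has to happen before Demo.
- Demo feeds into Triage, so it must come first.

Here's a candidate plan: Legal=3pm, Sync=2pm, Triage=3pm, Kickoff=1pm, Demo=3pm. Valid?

Kickoff has to happen before Demo — holds.
The Triage can't start until after the Kickoff — holds.
The Legal can't start until after the Demo — violated.
There are 2 rooms available — violated.
Demo feeds into Triage, so it must come first — violated.

No — it violates: There are 2 rooms available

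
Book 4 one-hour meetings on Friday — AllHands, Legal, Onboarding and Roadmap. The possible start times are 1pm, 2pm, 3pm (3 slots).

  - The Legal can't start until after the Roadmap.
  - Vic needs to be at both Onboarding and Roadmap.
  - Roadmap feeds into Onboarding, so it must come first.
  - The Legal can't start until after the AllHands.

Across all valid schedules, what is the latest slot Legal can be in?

3pm

Precedence pushes Legal to at least 2pm.
Legal at 3pm is achievable: Legal=3pm, Roadmap=1pm, AllHands=1pm, Onboarding=2pm.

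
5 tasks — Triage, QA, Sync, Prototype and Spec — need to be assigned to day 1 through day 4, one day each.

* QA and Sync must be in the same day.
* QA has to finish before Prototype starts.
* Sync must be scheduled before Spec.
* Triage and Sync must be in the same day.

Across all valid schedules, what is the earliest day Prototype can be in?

day 2

Precedence pushes Prototype to at least day 2.
Prototype at day 2 is achievable: Spec=day 2; Prototype=day 2; Triage=day 1; Sync=day 1; QA=day 1.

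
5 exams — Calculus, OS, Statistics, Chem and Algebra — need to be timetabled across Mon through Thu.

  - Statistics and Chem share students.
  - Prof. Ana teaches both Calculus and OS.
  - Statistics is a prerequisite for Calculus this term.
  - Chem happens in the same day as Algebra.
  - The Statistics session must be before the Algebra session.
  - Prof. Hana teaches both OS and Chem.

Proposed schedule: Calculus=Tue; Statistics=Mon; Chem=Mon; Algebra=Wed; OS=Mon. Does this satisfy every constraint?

Invalid. Statistics and Chem share students.

Prof. Ana teaches both Calculus and OS — holds.
Statistics is a prerequisite for Calculus this term — holds.
Statistics and Chem share students — violated.
Prof. Hana teaches both OS and Chem — violated.
Chem happens in the same day as Algebra — violated.
The Statistics session must be before the Algebra session — holds.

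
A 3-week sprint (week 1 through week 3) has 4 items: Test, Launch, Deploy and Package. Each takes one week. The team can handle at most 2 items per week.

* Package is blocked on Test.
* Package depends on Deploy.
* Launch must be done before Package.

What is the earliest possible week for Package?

week 3

Precedence pushes Package to at least week 2.
Package at week 3 is achievable: Package=week 3; Test=week 1; Launch=week 1; Deploy=week 2.
Nothing earlier works — the capacity limit rule out every week before week 3.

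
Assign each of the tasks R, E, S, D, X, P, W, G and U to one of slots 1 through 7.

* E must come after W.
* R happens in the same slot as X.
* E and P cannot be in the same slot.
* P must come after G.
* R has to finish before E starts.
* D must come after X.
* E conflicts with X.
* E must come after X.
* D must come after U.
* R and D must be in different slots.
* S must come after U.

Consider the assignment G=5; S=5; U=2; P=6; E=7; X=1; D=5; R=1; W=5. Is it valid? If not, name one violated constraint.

R has to finish before E starts — holds.
S must come after U — holds.
E must come after W — holds.
E must come after X — holds.
E conflicts with X — holds.
P must come after G — holds.
D must come after X — holds.
D must come after U — holds.
R and D must be in different slots — holds.
R happens in the same slot as X — holds.
E and P cannot be in the same slot — holds.

Valid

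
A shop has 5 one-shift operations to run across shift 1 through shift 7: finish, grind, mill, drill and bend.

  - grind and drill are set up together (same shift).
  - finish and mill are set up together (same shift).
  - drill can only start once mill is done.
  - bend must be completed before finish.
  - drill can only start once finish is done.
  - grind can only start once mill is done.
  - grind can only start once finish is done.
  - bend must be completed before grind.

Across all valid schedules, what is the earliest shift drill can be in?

shift 3

Precedence pushes drill to at least shift 3.
drill at shift 3 is achievable: grind=shift 3, finish=shift 2, mill=shift 2, drill=shift 3, bend=shift 1.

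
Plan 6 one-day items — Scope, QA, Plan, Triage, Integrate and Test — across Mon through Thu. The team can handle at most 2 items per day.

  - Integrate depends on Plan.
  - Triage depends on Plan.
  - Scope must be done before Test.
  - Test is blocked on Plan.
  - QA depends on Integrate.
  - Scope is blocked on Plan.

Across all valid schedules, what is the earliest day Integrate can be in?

Tue

Precedence pushes Integrate to at least Tue; downstream work caps Integrate at Wed.
Integrate at Tue is achievable: Triage=Thu; Test=Wed; QA=Wed; Integrate=Tue; Plan=Mon; Scope=Tue.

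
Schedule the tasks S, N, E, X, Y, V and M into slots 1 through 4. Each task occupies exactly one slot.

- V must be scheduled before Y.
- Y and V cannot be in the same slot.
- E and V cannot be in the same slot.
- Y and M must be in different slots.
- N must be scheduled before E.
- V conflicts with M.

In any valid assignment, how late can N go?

3

Downstream work caps N at 3.
N at 3 is achievable: N=3, E=4, M=3, V=1, S=1, Y=2, X=1.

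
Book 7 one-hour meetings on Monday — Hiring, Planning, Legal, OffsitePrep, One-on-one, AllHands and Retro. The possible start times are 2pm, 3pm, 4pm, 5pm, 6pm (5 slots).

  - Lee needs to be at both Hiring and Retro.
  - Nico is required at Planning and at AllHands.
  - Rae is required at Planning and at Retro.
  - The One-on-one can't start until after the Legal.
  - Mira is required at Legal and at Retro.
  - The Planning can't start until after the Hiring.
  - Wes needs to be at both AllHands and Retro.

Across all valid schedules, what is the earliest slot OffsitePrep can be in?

2pm

OffsitePrep at 2pm is achievable: Retro in 4pm; Hiring in 2pm; Legal in 2pm; One-on-one in 3pm; OffsitePrep in 2pm; Planning in 3pm; AllHands in 2pm.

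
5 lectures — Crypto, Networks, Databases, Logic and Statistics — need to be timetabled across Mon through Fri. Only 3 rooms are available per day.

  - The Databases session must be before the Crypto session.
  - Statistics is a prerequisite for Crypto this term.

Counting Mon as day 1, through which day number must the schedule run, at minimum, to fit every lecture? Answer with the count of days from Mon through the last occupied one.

The precedence chain requires at least 2 distinct days.
With at most 3 per day and 5 lectures, at least 2 days are needed.
2 works (last occupied day: Tue): for example Databases=Mon, Networks=Mon, Crypto=Tue, Logic=Tue, Statistics=Mon.

2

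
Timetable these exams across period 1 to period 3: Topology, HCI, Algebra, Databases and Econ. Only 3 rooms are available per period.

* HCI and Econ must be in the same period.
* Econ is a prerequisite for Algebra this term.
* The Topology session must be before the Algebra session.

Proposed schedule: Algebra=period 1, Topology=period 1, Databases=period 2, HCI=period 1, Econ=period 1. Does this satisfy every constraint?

Invalid. Only 3 rooms are available per period.

HCI and Econ must be in the same period — holds.
The Topology session must be before the Algebra session — violated.
Econ is a prerequisite for Algebra this term — violated.
Only 3 rooms are available per period — violated.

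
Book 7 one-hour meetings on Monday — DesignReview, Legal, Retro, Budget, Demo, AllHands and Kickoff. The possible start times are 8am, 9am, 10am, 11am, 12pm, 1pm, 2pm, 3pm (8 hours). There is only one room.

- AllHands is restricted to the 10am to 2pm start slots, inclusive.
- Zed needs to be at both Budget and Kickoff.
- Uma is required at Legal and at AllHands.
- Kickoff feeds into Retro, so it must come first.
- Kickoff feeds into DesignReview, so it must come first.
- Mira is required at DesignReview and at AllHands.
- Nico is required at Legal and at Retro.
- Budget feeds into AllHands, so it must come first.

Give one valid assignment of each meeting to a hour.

Demo=2pm; DesignReview=11am; Retro=12pm; AllHands=10am; Legal=1pm; Kickoff=8am; Budget=9am

Checking: Kickoff(8am) before Retro(12pm); Budget(9am) before AllHands(10am); Kickoff(8am) before DesignReview(11am); Legal(1pm) != Retro(12pm); Legal(1pm) != AllHands(10am); Budget(9am) != Kickoff(8am); DesignReview(11am) != AllHands(10am); AllHands=10am in [10am,2pm]; max 1 per hour (cap 1).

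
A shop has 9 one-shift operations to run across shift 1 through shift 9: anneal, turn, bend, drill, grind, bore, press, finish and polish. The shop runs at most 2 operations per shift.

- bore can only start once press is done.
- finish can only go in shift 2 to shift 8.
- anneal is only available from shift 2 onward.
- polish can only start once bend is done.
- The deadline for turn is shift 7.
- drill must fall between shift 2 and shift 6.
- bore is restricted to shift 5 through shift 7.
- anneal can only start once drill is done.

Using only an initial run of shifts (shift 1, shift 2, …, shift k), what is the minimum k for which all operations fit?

5

The precedence chain requires at least 2 distinct shifts.
With at most 2 per shift and 9 operations, at least 5 shifts are needed.
bore can't be placed before shift 5, so the schedule must run through at least shift 5.
5 works (last occupied shift: shift 5): for example polish -> shift 3; bore -> shift 5; turn -> shift 4; grind -> shift 4; drill -> shift 2; press -> shift 1; finish -> shift 2; anneal -> shift 3; bend -> shift 1.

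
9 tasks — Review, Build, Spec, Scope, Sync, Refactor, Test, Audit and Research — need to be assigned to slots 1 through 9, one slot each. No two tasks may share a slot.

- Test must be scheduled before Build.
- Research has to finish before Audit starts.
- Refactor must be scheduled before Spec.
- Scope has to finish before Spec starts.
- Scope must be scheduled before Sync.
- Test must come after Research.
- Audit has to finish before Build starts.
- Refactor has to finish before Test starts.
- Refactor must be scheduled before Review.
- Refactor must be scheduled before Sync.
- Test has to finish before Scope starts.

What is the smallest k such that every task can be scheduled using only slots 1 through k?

The precedence chain requires at least 4 distinct slots.
With at most 1 per slot and 9 tasks, at least 9 slots are needed.
9 works (last occupied slot: 9): for example Audit=5, Research=2, Refactor=1, Review=9, Scope=4, Spec=7, Build=6, Sync=8, Test=3.

9 slots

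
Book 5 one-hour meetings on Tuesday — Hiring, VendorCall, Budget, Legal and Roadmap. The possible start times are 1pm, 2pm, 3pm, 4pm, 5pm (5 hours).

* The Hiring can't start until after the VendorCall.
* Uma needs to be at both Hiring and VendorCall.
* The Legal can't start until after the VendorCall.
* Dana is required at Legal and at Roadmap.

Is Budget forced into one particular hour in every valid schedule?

No

Budget can be 1pm (e.g. Legal -> 2pm; VendorCall -> 1pm; Hiring -> 2pm; Roadmap -> 1pm; Budget -> 1pm) or 2pm (e.g. Legal -> 2pm; Hiring -> 2pm; Budget -> 2pm; Roadmap -> 1pm; VendorCall -> 1pm).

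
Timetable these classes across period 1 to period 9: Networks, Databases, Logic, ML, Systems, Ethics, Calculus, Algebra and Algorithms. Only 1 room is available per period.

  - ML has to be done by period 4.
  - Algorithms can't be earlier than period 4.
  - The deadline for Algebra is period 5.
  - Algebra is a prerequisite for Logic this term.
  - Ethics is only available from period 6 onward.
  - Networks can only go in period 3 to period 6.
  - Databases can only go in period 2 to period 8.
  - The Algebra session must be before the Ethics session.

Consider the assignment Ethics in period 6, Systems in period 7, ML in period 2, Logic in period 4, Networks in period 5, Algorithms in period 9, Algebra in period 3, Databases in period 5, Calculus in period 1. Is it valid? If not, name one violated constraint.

No. Only 1 room is available per period is not satisfied.

Algorithms can't be earlier than period 4 — holds.
Only 1 room is available per period — violated.
Ethics is only available from period 6 onward — holds.
Databases can only go in period 2 to period 8 — holds.
The deadline for Algebra is period 5 — holds.
Networks can only go in period 3 to period 6 — holds.
Algebra is a prerequisite for Logic this term — holds.
The Algebra session must be before the Ethics session — holds.
ML has to be done by period 4 — holds.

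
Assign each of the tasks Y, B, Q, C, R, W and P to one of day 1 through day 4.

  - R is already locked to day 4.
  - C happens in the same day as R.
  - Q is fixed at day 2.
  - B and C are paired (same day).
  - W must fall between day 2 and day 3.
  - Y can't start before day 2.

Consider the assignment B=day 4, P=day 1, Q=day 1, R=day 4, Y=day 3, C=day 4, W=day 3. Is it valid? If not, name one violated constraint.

No. Q is fixed at day 2 is not satisfied.

C happens in the same day as R — holds.
R is already locked to day 4 — holds.
W must fall between day 2 and day 3 — holds.
Y can't start before day 2 — holds.
B and C are paired (same day) — holds.
Q is fixed at day 2 — violated.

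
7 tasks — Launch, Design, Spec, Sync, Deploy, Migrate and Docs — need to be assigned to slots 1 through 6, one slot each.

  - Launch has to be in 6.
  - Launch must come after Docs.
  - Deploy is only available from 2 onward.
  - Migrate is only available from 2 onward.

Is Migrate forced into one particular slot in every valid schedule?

Migrate can be 2 (e.g. Docs in 1, Launch in 6, Sync in 1, Spec in 1, Deploy in 2, Design in 1, Migrate in 2) or 3 (e.g. Migrate -> 3; Spec -> 1; Design -> 1; Docs -> 1; Sync -> 1; Deploy -> 2; Launch -> 6).

No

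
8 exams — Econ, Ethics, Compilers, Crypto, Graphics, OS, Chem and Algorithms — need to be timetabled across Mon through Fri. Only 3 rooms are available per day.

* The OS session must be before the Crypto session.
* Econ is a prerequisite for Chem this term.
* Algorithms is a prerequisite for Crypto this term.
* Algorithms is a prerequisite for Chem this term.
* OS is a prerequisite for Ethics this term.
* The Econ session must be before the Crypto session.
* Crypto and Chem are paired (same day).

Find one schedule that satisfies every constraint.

Algorithms=Mon; Ethics=Tue; Compilers=Wed; Graphics=Wed; Chem=Tue; OS=Mon; Econ=Mon; Crypto=Tue

Checking: Econ(Mon) before Chem(Tue); Econ(Mon) before Crypto(Tue); Algorithms(Mon) before Chem(Tue); OS(Mon) before Crypto(Tue); Algorithms(Mon) before Crypto(Tue); OS(Mon) before Ethics(Tue); Crypto = Chem = Tue; max 3 per day (cap 3).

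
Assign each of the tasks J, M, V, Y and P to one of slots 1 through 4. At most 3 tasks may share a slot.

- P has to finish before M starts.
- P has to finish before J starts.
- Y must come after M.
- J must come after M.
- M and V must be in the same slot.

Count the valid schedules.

Splitting on J: it can be 3 (2), 4 (4). Listing each branch's schedules as (M, V, Y, P):
J=3: (2,2,3,1) (2,2,4,1) — 2.
J=4: (2,2,3,1) (2,2,4,1) (3,3,4,1) (3,3,4,2) — 4.
Summing: 2 + 4 = 6.

6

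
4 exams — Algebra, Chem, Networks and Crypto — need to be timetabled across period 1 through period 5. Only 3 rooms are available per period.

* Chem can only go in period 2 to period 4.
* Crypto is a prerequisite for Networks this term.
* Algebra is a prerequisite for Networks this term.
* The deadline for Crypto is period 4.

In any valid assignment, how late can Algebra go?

period 4

Downstream work caps Algebra at period 4.
Algebra at period 4 is achievable: Crypto=period 1, Algebra=period 4, Networks=period 5, Chem=period 2.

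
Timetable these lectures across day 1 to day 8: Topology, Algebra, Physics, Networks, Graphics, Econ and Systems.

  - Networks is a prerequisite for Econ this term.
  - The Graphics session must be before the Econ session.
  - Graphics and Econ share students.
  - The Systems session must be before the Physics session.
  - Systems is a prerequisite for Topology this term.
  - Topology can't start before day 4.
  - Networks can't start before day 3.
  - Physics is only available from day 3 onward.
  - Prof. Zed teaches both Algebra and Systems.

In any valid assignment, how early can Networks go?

Networks is available from day 3; downstream work caps Networks at day 7.
Networks at day 3 is achievable: Graphics -> day 1; Econ -> day 4; Physics -> day 3; Systems -> day 1; Topology -> day 4; Algebra -> day 2; Networks -> day 3.

day 3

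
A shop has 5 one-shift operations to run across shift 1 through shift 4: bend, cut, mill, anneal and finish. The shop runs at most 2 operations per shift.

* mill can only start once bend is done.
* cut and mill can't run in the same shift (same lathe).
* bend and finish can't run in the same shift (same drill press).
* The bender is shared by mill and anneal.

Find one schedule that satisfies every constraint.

mill in shift 2; cut in shift 1; anneal in shift 3; bend in shift 1; finish in shift 2

Checking: bend(shift 1) before mill(shift 2); bend(shift 1) != finish(shift 2); mill(shift 2) != anneal(shift 3); cut(shift 1) != mill(shift 2); max 2 per shift (cap 2).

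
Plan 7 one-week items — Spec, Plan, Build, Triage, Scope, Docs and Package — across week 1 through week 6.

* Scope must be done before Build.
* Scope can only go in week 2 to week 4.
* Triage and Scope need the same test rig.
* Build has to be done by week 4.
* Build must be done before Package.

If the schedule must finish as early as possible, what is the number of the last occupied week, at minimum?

week 4

The precedence chain requires at least 3 distinct weeks.
Propagating the time windows through the other constraints, Package can't land before week 4, so the schedule must run through at least week 4.
4 works (last occupied week: week 4): for example Triage -> week 1; Spec -> week 1; Scope -> week 2; Package -> week 4; Docs -> week 1; Plan -> week 1; Build -> week 3.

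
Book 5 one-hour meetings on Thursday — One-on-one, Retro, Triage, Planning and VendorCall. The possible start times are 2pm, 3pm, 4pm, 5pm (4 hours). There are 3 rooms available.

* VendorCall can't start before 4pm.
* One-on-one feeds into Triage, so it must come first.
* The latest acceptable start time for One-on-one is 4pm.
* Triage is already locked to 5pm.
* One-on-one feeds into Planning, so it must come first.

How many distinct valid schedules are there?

45

Splitting on One-on-one: it can be 2pm (23), 3pm (15), 4pm (7). Listing each branch's schedules as (Retro, Triage, Planning, VendorCall):
One-on-one=2pm: (2pm,5pm,3pm,4pm) (2pm,5pm,3pm,5pm) (2pm,5pm,4pm,4pm) (2pm,5pm,4pm,5pm) (2pm,5pm,5pm,4pm) (2pm,5pm,5pm,5pm) (3pm,5pm,3pm,4pm) (3pm,5pm,3pm,5pm) (3pm,5pm,4pm,4pm) (3pm,5pm,4pm,5pm) (3pm,5pm,5pm,4pm) (3pm,5pm,5pm,5pm) (4pm,5pm,3pm,4pm) (4pm,5pm,3pm,5pm) (4pm,5pm,4pm,4pm) (4pm,5pm,4pm,5pm) (4pm,5pm,5pm,4pm) (4pm,5pm,5pm,5pm) (5pm,5pm,3pm,4pm) (5pm,5pm,3pm,5pm) (5pm,5pm,4pm,4pm) (5pm,5pm,4pm,5pm) (5pm,5pm,5pm,4pm) — 23.
One-on-one=3pm: (2pm,5pm,4pm,4pm) (2pm,5pm,4pm,5pm) (2pm,5pm,5pm,4pm) (2pm,5pm,5pm,5pm) (3pm,5pm,4pm,4pm) (3pm,5pm,4pm,5pm) (3pm,5pm,5pm,4pm) (3pm,5pm,5pm,5pm) (4pm,5pm,4pm,4pm) (4pm,5pm,4pm,5pm) (4pm,5pm,5pm,4pm) (4pm,5pm,5pm,5pm) (5pm,5pm,4pm,4pm) (5pm,5pm,4pm,5pm) (5pm,5pm,5pm,4pm) — 15.
One-on-one=4pm: (2pm,5pm,5pm,4pm) (2pm,5pm,5pm,5pm) (3pm,5pm,5pm,4pm) (3pm,5pm,5pm,5pm) (4pm,5pm,5pm,4pm) (4pm,5pm,5pm,5pm) (5pm,5pm,5pm,4pm) — 7.
Summing: 23 + 15 + 7 = 45.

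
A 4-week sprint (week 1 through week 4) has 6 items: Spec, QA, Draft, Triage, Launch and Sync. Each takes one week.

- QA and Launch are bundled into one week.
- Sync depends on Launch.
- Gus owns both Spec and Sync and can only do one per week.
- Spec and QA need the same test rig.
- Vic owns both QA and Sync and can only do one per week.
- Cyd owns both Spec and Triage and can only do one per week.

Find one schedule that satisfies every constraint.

Triage -> week 1; Spec -> week 3; QA -> week 1; Launch -> week 1; Sync -> week 2; Draft -> week 1

Checking: Launch(week 1) before Sync(week 2); Spec(week 3) != Sync(week 2); Spec(week 3) != QA(week 1); QA(week 1) != Sync(week 2); Spec(week 3) != Triage(week 1); QA = Launch = week 1.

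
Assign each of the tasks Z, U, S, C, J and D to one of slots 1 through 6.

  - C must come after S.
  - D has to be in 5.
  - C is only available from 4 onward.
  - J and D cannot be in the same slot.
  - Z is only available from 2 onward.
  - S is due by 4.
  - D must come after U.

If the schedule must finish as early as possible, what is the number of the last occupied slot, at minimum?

5

The precedence chain requires at least 2 distinct slots.
D can't be placed before 5, so the schedule must run through at least slot 5.
5 works (last occupied slot: 5): for example C in 4, Z in 2, J in 1, U in 1, D in 5, S in 1.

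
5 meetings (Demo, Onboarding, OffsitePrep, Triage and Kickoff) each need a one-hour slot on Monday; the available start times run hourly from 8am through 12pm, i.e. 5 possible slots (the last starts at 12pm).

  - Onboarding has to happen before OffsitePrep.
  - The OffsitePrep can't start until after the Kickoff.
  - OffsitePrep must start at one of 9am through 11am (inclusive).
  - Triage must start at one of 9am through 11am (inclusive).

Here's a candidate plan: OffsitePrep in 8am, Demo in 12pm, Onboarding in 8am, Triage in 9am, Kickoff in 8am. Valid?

Invalid. OffsitePrep must start at one of 9am through 11am (inclusive).

Onboarding has to happen before OffsitePrep — violated.
OffsitePrep must start at one of 9am through 11am (inclusive) — violated.
Triage must start at one of 9am through 11am (inclusive) — holds.
The OffsitePrep can't start until after the Kickoff — violated.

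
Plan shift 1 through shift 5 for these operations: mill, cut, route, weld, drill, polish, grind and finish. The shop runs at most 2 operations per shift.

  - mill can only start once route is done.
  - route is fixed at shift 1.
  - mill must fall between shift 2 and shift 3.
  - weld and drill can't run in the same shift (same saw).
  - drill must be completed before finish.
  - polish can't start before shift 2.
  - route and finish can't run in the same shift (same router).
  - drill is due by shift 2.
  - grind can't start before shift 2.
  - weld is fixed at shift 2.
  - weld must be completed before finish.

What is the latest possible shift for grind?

shift 5

Grind is available from shift 2.
grind at shift 5 is achievable: route in shift 1; cut in shift 4; drill in shift 1; mill in shift 2; weld in shift 2; polish in shift 3; finish in shift 3; grind in shift 5.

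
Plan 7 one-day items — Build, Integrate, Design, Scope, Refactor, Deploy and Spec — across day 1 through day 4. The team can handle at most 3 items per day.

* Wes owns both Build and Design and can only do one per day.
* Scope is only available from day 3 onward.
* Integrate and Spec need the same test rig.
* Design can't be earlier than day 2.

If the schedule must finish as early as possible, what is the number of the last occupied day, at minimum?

With at most 3 per day and 7 work items, at least 3 days are needed.
Scope can't be placed before day 3, so the schedule must run through at least day 3.
3 works (last occupied day: day 3): for example Integrate=day 1; Design=day 2; Refactor=day 1; Deploy=day 2; Spec=day 2; Build=day 1; Scope=day 3.

day 3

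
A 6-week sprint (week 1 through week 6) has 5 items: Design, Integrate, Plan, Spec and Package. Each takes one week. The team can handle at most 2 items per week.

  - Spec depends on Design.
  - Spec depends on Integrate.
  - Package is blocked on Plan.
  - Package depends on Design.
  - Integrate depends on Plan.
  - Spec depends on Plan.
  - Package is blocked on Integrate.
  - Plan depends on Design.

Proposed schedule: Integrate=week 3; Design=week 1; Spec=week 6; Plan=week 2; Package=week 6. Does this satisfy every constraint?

Spec depends on Design — holds.
The team can handle at most 2 items per week — holds.
Package is blocked on Plan — holds.
Integrate depends on Plan — holds.
Spec depends on Plan — holds.
Spec depends on Integrate — holds.
Package is blocked on Integrate — holds.
Plan depends on Design — holds.
Package depends on Design — holds.

Yes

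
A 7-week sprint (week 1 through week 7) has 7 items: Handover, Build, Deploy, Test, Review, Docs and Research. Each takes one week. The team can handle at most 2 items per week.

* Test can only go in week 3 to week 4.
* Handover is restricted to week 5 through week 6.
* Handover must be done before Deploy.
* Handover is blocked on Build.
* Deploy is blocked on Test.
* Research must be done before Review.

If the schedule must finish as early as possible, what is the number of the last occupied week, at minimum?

The precedence chain requires at least 3 distinct weeks.
With at most 2 per week and 7 tasks, at least 4 weeks are needed.
Propagating the time windows through the other constraints, Deploy can't land before week 6, so the schedule must run through at least week 6.
6 works (last occupied week: week 6): for example Test in week 3; Review in week 2; Docs in week 2; Build in week 1; Deploy in week 6; Handover in week 5; Research in week 1.

week 6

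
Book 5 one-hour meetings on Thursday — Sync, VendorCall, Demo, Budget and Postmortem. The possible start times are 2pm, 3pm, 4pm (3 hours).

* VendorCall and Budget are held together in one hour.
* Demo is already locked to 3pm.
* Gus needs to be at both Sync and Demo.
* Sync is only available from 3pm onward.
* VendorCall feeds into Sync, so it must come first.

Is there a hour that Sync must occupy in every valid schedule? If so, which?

Sync's window is 3pm–4pm.
Demo is fixed at 3pm, and Sync can't share a hour with Demo.
So Sync must be 4pm.

4pm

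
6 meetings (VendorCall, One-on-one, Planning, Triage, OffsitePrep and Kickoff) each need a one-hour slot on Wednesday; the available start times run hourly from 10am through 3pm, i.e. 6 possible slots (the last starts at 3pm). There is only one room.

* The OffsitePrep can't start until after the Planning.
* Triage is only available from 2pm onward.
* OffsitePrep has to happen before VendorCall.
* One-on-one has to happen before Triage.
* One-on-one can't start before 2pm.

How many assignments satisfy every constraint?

Enumerating: OffsitePrep=11am; Triage=3pm; One-on-one=2pm; Planning=10am; Kickoff=1pm; VendorCall=12pm | VendorCall=1pm; OffsitePrep=11am; Triage=3pm; Kickoff=12pm; One-on-one=2pm; Planning=10am | VendorCall -> 1pm, OffsitePrep -> 12pm, Triage -> 3pm, Planning -> 10am, Kickoff -> 11am, One-on-one -> 2pm | Triage=3pm; Planning=11am; Kickoff=10am; OffsitePrep=12pm; VendorCall=1pm; One-on-one=2pm.

4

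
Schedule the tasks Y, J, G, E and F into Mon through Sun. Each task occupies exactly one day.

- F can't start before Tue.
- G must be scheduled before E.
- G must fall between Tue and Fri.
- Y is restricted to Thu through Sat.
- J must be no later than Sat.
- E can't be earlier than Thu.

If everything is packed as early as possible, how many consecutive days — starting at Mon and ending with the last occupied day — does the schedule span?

The precedence chain requires at least 2 distinct days.
Y can't be placed before Thu — that is day 4 counting from Mon — so the schedule must run through at least 4 days.
4 works (last occupied day: Thu): for example J -> Mon; F -> Tue; G -> Tue; Y -> Thu; E -> Thu.

4 days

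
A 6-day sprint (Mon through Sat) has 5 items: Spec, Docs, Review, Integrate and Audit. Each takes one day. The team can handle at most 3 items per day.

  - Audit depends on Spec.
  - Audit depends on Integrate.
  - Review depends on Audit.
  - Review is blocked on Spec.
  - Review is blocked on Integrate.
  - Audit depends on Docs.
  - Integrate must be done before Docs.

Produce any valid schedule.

Integrate in Mon; Review in Thu; Docs in Tue; Spec in Mon; Audit in Wed

Checking: Spec(Mon) before Audit(Wed); Integrate(Mon) before Review(Thu); Docs(Tue) before Audit(Wed); Spec(Mon) before Review(Thu); Integrate(Mon) before Docs(Tue); Integrate(Mon) before Audit(Wed); Audit(Wed) before Review(Thu); max 2 per day (cap 3).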